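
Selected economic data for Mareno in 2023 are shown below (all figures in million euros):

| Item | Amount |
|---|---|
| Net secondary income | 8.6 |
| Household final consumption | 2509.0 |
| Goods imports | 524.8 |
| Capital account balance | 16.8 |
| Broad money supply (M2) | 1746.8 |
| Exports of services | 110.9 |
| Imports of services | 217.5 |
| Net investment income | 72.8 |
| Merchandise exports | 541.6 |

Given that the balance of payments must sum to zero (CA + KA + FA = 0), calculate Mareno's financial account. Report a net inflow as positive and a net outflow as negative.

Goods balance = 541.6 - 524.8 = 16.8
Services balance = 110.9 - 217.5 = -106.6
Trade balance (goods + services) = 16.8 + (-106.6) = -89.8
Net primary income = 72.8
Net secondary income = 8.6
Current account = -89.8 + 72.8 + 8.6 = -8.4
Financial account = -(-8.4 + 16.8) = -8.4

-8.4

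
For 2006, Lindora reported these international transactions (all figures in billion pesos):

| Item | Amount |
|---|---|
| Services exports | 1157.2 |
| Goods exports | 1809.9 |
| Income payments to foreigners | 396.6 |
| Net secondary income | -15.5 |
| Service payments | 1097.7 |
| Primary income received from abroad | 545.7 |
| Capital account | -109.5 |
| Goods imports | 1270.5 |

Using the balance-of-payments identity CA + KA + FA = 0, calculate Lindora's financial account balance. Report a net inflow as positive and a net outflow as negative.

-623.0

Goods balance = 1809.9 - 1270.5 = 539.4
Services balance = 1157.2 - 1097.7 = 59.5
Trade balance (goods + services) = 539.4 + 59.5 = 598.9
Net primary income = 545.7 - 396.6 = 149.1
Net secondary income = -15.5
Current account = 598.9 + 149.1 + (-15.5) = 732.5
Financial account = -(732.5 + (-109.5)) = -623.0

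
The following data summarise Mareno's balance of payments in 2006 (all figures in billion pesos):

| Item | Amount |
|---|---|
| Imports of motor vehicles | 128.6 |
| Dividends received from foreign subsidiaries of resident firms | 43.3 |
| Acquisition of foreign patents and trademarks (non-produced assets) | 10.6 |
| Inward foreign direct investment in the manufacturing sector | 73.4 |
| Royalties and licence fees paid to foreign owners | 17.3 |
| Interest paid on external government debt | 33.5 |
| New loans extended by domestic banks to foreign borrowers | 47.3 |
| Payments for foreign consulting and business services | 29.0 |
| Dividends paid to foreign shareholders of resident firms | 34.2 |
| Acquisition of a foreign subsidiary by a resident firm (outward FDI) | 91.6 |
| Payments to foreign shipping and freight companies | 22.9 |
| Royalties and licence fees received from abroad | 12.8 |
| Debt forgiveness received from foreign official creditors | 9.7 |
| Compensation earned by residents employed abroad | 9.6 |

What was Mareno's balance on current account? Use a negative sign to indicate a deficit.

Goods: -128.6
Services: -29.0 + 12.8 - 17.3 - 22.9 = -56.4
Primary income: 9.6 - 34.2 + 43.3 - 33.5 = -14.8
Current account = (-128.6) + (-56.4) + (-14.8) = -199.8
(Excluded from the current account — capital account: acquisition of foreign patents and trademarks (non-produced assets) 10.6, debt forgiveness received from foreign official creditors 9.7; financial account: inward foreign direct investment in the manufacturing sector 73.4, new loans extended by domestic banks to foreign borrowers 47.3, acquisition of a foreign subsidiary by a resident firm (outward FDI) 91.6.)

-199.8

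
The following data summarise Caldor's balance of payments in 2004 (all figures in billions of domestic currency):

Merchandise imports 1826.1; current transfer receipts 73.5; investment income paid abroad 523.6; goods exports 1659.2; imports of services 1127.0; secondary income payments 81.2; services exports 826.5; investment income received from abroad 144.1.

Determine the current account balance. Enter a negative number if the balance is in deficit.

Goods balance = 1659.2 - 1826.1 = -166.9
Services balance = 826.5 - 1127.0 = -300.5
Trade balance (goods + services) = -166.9 + (-300.5) = -467.4
Net primary income = 144.1 - 523.6 = -379.5
Net secondary income = 73.5 - 81.2 = -7.7
Current account = -467.4 + (-379.5) + (-7.7) = -854.6

-854.6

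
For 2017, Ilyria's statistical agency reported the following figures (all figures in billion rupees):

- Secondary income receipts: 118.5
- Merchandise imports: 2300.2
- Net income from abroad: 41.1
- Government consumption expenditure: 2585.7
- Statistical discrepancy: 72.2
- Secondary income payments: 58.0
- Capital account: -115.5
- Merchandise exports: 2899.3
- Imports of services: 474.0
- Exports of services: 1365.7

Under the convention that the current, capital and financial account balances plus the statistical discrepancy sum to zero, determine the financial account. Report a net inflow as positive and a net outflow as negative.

-1549.1

Goods balance = 2899.3 - 2300.2 = 599.1
Services balance = 1365.7 - 474.0 = 891.7
Trade balance (goods + services) = 599.1 + 891.7 = 1490.8
Net primary income = 41.1
Net secondary income = 118.5 - 58.0 = 60.5
Current account = 1490.8 + 41.1 + 60.5 = 1592.4
Financial account = -(1592.4 + (-115.5) + 72.2) = -1549.1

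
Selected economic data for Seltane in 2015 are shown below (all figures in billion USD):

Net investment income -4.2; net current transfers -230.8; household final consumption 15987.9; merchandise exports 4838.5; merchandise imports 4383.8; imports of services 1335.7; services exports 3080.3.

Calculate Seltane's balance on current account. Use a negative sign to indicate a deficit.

Goods balance = 4838.5 - 4383.8 = 454.7
Services balance = 3080.3 - 1335.7 = 1744.6
Trade balance (goods + services) = 454.7 + 1744.6 = 2199.3
Net primary income = -4.2
Net secondary income = -230.8
Current account = 2199.3 + (-4.2) + (-230.8) = 1964.3

1964.3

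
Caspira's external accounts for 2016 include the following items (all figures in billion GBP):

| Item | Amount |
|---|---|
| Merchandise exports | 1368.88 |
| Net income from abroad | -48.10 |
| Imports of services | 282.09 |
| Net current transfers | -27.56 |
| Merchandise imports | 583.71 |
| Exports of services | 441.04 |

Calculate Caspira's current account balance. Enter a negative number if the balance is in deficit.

868.46

Goods balance = 1368.88 - 583.71 = 785.17
Services balance = 441.04 - 282.09 = 158.95
Trade balance (goods + services) = 785.17 + 158.95 = 944.12
Net primary income = -48.10
Net secondary income = -27.56
Current account = 944.12 + (-48.10) + (-27.56) = 868.46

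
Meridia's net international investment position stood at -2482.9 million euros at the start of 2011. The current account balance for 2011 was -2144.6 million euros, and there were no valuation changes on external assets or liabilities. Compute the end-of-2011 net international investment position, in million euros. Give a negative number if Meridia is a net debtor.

-4627.5

With no valuation effects, change in NIIP = current account = -2144.6
End-of-year NIIP = -2482.9 + (-2144.6) = -4627.5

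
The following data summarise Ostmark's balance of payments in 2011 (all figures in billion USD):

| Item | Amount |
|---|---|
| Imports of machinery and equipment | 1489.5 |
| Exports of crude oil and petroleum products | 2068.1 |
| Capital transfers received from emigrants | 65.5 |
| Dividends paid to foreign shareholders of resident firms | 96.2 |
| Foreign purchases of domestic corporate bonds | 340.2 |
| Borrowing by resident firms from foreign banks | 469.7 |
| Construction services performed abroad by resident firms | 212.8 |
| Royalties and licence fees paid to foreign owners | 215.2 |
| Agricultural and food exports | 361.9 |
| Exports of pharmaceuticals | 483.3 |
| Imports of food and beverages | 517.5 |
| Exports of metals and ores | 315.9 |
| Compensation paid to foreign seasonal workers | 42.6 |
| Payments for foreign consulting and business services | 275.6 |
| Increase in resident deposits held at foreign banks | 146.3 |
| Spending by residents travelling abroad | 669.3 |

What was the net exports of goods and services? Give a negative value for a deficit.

274.9

Goods: -1489.5 + 2068.1 + 315.9 + 483.3 + 361.9 - 517.5 = 1222.2
Services: -215.2 - 669.3 + 212.8 - 275.6 = -947.3
Trade balance = 1222.2 + (-947.3) = 274.9
(Excluded from the trade balance — capital account: capital transfers received from emigrants 65.5; primary income: dividends paid to foreign shareholders of resident firms 96.2, compensation paid to foreign seasonal workers 42.6; financial account: foreign purchases of domestic corporate bonds 340.2, borrowing by resident firms from foreign banks 469.7, increase in resident deposits held at foreign banks 146.3.)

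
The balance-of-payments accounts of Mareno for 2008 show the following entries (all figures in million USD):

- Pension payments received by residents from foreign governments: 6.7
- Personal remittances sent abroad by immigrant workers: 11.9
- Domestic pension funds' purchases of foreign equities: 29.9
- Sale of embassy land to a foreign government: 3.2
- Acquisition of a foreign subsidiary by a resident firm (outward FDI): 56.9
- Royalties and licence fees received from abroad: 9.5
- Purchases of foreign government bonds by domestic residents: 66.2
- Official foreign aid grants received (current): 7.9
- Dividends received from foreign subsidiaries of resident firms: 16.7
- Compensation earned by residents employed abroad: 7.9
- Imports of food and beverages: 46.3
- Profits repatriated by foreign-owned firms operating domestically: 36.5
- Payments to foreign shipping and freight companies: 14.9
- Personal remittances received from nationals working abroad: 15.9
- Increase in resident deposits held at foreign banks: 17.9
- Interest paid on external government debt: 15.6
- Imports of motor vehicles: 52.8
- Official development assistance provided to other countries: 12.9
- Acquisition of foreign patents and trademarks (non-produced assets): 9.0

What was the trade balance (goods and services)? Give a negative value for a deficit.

Goods: -52.8 - 46.3 = -99.1
Services: 9.5 - 14.9 = -5.4
Trade balance = -99.1 + (-5.4) = -104.5
(Excluded from the trade balance — secondary income: pension payments received by residents from foreign governments 6.7, personal remittances sent abroad by immigrant workers 11.9, official foreign aid grants received (current) 7.9, personal remittances received from nationals working abroad 15.9, official development assistance provided to other countries 12.9; financial account: domestic pension funds' purchases of foreign equities 29.9, acquisition of a foreign subsidiary by a resident firm (outward FDI) 56.9, purchases of foreign government bonds by domestic residents 66.2, increase in resident deposits held at foreign banks 17.9; capital account: sale of embassy land to a foreign government 3.2, acquisition of foreign patents and trademarks (non-produced assets) 9.0; primary income: dividends received from foreign subsidiaries of resident firms 16.7, compensation earned by residents employed abroad 7.9, profits repatriated by foreign-owned firms operating domestically 36.5, interest paid on external government debt 15.6.)

-104.5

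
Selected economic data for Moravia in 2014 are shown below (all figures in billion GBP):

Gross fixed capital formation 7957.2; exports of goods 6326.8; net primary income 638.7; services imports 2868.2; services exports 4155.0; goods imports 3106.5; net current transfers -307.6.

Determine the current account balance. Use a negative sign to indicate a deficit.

Goods balance = 6326.8 - 3106.5 = 3220.3
Services balance = 4155.0 - 2868.2 = 1286.8
Trade balance (goods + services) = 3220.3 + 1286.8 = 4507.1
Net primary income = 638.7
Net secondary income = -307.6
Current account = 4507.1 + 638.7 + (-307.6) = 4838.2

4838.2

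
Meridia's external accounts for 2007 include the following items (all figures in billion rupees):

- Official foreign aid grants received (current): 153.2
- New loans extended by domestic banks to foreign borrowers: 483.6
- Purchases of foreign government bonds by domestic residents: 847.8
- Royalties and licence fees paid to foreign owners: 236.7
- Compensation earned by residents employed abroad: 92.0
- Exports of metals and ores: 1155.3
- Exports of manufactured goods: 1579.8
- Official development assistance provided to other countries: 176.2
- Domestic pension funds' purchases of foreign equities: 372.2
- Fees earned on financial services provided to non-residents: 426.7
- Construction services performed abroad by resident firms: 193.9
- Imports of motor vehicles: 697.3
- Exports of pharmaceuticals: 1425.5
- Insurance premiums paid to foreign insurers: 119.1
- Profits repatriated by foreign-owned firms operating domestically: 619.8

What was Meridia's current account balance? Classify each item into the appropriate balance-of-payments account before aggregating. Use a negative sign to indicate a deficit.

Goods: -697.3 + 1425.5 + 1155.3 + 1579.8 = 3463.3
Services: 193.9 + 426.7 - 236.7 - 119.1 = 264.8
Primary income: -619.8 + 92.0 = -527.8
Secondary income: -176.2 + 153.2 = -23.0
Current account = 3463.3 + 264.8 + (-527.8) + (-23.0) = 3177.3
(Excluded from the current account — financial account: new loans extended by domestic banks to foreign borrowers 483.6, purchases of foreign government bonds by domestic residents 847.8, domestic pension funds' purchases of foreign equities 372.2.)

3177.3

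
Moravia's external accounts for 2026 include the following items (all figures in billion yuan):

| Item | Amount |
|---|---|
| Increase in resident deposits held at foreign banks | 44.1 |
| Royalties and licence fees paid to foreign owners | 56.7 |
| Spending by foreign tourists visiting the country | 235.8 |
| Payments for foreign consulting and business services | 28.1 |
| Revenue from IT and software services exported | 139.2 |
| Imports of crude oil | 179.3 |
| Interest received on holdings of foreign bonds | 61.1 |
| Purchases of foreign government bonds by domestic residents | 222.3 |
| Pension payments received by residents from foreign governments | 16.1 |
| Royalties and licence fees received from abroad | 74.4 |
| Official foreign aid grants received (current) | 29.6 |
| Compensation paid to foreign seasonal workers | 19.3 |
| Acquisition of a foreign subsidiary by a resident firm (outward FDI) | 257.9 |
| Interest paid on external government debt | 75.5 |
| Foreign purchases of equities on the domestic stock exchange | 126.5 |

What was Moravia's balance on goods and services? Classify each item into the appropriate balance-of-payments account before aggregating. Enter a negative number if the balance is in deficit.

Goods: -179.3
Services: 74.4 + 139.2 - 56.7 - 28.1 + 235.8 = 364.6
Trade balance = -179.3 + 364.6 = 185.3
(Excluded from the trade balance — financial account: increase in resident deposits held at foreign banks 44.1, purchases of foreign government bonds by domestic residents 222.3, acquisition of a foreign subsidiary by a resident firm (outward FDI) 257.9, foreign purchases of equities on the domestic stock exchange 126.5; primary income: interest received on holdings of foreign bonds 61.1, compensation paid to foreign seasonal workers 19.3, interest paid on external government debt 75.5; secondary income: pension payments received by residents from foreign governments 16.1, official foreign aid grants received (current) 29.6.)

185.3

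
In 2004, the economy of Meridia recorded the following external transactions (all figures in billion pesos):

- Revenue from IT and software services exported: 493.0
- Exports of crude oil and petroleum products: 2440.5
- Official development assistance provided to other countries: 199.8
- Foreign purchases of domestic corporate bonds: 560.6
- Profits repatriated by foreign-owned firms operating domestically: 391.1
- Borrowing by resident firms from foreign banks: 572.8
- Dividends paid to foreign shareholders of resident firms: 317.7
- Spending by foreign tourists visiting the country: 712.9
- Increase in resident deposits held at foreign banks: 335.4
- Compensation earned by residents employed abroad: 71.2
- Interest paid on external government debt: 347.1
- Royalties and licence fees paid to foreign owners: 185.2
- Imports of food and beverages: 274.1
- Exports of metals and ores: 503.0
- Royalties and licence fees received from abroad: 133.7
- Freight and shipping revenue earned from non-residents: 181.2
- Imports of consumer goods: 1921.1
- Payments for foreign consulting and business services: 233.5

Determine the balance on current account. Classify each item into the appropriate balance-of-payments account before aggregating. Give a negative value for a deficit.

665.9

Goods: 503.0 - 274.1 - 1921.1 + 2440.5 = 748.3
Services: 181.2 + 493.0 - 233.5 + 712.9 + 133.7 - 185.2 = 1102.1
Primary income: -347.1 - 391.1 + 71.2 - 317.7 = -984.7
Secondary income: -199.8
Current account = 748.3 + 1102.1 + (-984.7) + (-199.8) = 665.9
(Excluded from the current account — financial account: foreign purchases of domestic corporate bonds 560.6, borrowing by resident firms from foreign banks 572.8, increase in resident deposits held at foreign banks 335.4.)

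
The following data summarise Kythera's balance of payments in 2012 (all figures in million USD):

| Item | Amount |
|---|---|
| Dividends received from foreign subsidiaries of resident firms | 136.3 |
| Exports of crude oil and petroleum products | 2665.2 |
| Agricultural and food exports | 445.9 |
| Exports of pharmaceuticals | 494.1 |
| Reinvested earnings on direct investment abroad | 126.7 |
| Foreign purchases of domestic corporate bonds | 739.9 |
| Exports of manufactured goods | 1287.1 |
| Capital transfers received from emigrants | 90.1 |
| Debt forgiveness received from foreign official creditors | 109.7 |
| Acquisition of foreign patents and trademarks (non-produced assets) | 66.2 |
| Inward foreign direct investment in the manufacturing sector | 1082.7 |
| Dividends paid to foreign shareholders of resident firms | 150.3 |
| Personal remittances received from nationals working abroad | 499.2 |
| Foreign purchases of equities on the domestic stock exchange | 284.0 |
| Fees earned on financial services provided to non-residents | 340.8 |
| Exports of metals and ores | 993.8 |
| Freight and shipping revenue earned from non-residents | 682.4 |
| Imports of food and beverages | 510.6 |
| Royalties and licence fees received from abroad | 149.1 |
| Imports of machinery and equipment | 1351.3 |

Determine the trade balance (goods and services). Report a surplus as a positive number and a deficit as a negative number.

Goods: 993.8 + 2665.2 + 494.1 - 510.6 + 445.9 + 1287.1 - 1351.3 = 4024.2
Services: 340.8 + 149.1 + 682.4 = 1172.3
Trade balance = 4024.2 + 1172.3 = 5196.5
(Excluded from the trade balance — primary income: dividends received from foreign subsidiaries of resident firms 136.3, reinvested earnings on direct investment abroad 126.7, dividends paid to foreign shareholders of resident firms 150.3; financial account: foreign purchases of domestic corporate bonds 739.9, inward foreign direct investment in the manufacturing sector 1082.7, foreign purchases of equities on the domestic stock exchange 284.0; capital account: capital transfers received from emigrants 90.1, debt forgiveness received from foreign official creditors 109.7, acquisition of foreign patents and trademarks (non-produced assets) 66.2; secondary income: personal remittances received from nationals working abroad 499.2.)

5196.5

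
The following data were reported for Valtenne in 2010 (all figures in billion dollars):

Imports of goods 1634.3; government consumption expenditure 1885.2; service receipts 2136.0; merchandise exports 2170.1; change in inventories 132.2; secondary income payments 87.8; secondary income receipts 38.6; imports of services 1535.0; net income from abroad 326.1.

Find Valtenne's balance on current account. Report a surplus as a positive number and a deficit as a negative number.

Goods balance = 2170.1 - 1634.3 = 535.8
Services balance = 2136.0 - 1535.0 = 601.0
Trade balance (goods + services) = 535.8 + 601.0 = 1136.8
Net primary income = 326.1
Net secondary income = 38.6 - 87.8 = -49.2
Current account = 1136.8 + 326.1 + (-49.2) = 1413.7

1413.7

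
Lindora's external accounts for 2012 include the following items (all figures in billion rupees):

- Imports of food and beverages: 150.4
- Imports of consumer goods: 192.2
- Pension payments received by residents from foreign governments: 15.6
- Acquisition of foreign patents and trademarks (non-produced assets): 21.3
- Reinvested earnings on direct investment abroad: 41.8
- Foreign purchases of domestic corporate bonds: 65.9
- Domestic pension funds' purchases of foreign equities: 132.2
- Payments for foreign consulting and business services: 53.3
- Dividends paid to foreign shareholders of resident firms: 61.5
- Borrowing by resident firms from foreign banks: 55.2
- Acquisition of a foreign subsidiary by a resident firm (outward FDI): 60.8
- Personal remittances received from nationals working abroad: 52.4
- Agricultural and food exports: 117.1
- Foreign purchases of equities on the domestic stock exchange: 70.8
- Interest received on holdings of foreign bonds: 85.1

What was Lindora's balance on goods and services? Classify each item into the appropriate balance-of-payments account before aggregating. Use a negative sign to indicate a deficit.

Goods: -150.4 - 192.2 + 117.1 = -225.5
Services: -53.3
Trade balance = -225.5 + (-53.3) = -278.8
(Excluded from the trade balance — secondary income: pension payments received by residents from foreign governments 15.6, personal remittances received from nationals working abroad 52.4; capital account: acquisition of foreign patents and trademarks (non-produced assets) 21.3; primary income: reinvested earnings on direct investment abroad 41.8, dividends paid to foreign shareholders of resident firms 61.5, interest received on holdings of foreign bonds 85.1; financial account: foreign purchases of domestic corporate bonds 65.9, domestic pension funds' purchases of foreign equities 132.2, borrowing by resident firms from foreign banks 55.2, acquisition of a foreign subsidiary by a resident firm (outward FDI) 60.8, foreign purchases of equities on the domestic stock exchange 70.8.)

-278.8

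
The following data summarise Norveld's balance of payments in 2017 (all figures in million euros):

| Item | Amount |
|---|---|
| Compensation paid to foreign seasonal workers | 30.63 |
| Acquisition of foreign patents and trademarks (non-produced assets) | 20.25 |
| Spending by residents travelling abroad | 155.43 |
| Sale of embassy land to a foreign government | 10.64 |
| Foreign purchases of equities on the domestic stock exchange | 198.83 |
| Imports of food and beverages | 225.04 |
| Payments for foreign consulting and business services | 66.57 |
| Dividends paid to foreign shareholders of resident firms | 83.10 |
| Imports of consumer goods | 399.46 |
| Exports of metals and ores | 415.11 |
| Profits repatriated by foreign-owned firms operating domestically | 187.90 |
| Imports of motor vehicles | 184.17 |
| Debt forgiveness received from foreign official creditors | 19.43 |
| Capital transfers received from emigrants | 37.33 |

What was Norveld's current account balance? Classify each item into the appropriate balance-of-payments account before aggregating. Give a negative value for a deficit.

-917.19

Goods: 415.11 - 184.17 - 399.46 - 225.04 = -393.56
Services: -66.57 - 155.43 = -222.00
Primary income: -83.10 - 30.63 - 187.90 = -301.63
Current account = (-393.56) + (-222.00) + (-301.63) = -917.19
(Excluded from the current account — capital account: acquisition of foreign patents and trademarks (non-produced assets) 20.25, sale of embassy land to a foreign government 10.64, debt forgiveness received from foreign official creditors 19.43, capital transfers received from emigrants 37.33; financial account: foreign purchases of equities on the domestic stock exchange 198.83.)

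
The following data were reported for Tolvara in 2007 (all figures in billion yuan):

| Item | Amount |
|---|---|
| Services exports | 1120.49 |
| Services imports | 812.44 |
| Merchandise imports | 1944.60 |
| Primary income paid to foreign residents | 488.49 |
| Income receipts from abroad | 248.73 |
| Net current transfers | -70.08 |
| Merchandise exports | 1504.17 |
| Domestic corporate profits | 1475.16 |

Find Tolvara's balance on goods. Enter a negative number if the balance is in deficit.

-440.43

Goods balance = 1504.17 - 1944.60 = -440.43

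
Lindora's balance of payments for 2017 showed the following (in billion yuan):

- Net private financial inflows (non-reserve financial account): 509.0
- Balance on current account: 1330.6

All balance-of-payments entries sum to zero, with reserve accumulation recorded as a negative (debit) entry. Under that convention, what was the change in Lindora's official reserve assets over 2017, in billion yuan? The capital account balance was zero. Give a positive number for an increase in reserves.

1839.6

Official reserve transactions balance = -(1330.6 + 509.0) = -1839.6
An accumulation of reserves is recorded as a debit (negative entry), so the change in the stock of reserves is the negative of that balance.
Change in official reserves = -(-1839.6) = 1839.6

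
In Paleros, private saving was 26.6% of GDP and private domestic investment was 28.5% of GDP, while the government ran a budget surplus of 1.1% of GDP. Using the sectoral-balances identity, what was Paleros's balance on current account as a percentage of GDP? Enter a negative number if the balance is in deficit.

By the sectoral-balances identity, CA = (S_private - I) + (T - G).
Private balance = 26.6 - 28.5 = -1.9
Government balance (T - G) = 1.1
CA = -1.9 + 1.1 = -0.8

-0.8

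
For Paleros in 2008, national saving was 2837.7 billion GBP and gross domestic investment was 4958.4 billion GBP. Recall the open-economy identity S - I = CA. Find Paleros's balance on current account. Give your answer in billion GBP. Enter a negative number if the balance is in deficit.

-2120.7

S - I = CA (net lending to the rest of the world).
CA = S - I = 2837.7 - 4958.4 = -2120.7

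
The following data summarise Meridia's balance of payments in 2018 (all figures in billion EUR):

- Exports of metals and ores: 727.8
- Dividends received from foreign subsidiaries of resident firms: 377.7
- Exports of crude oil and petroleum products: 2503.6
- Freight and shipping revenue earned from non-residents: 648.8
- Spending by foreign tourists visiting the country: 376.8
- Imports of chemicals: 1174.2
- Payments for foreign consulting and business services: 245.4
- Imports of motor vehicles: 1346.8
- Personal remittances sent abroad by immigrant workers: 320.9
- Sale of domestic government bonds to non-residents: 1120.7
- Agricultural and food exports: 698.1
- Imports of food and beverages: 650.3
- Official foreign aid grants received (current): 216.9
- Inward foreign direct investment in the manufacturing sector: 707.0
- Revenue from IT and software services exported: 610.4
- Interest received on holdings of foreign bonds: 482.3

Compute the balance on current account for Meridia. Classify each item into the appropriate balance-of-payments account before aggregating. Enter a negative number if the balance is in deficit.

2904.8

Goods: -1174.2 + 727.8 + 698.1 - 1346.8 - 650.3 + 2503.6 = 758.2
Services: 610.4 - 245.4 + 648.8 + 376.8 = 1390.6
Primary income: 482.3 + 377.7 = 860.0
Secondary income: -320.9 + 216.9 = -104.0
Current account = 758.2 + 1390.6 + 860.0 + (-104.0) = 2904.8
(Excluded from the current account — financial account: sale of domestic government bonds to non-residents 1120.7, inward foreign direct investment in the manufacturing sector 707.0.)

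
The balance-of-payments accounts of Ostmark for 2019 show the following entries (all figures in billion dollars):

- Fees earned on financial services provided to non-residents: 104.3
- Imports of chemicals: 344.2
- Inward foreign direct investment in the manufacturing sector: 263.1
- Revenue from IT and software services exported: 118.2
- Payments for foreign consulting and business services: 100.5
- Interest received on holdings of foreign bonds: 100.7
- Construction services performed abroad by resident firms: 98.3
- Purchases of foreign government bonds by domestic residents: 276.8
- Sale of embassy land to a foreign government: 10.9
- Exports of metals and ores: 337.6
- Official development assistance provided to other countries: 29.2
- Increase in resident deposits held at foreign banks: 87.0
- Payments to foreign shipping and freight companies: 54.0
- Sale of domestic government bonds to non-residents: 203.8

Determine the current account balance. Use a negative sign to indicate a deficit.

231.2

Goods: 337.6 - 344.2 = -6.6
Services: 118.2 - 54.0 + 104.3 - 100.5 + 98.3 = 166.3
Primary income: 100.7
Secondary income: -29.2
Current account = (-6.6) + 166.3 + 100.7 + (-29.2) = 231.2
(Excluded from the current account — financial account: inward foreign direct investment in the manufacturing sector 263.1, purchases of foreign government bonds by domestic residents 276.8, increase in resident deposits held at foreign banks 87.0, sale of domestic government bonds to non-residents 203.8; capital account: sale of embassy land to a foreign government 10.9.)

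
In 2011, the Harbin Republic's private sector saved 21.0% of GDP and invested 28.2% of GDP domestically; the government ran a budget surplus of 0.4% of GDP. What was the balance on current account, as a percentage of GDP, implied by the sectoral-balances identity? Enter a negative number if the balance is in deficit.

By the sectoral-balances identity, CA = (S_private - I) + (T - G).
Private balance = 21.0 - 28.2 = -7.2
Government balance (T - G) = 0.4
CA = -7.2 + 0.4 = -6.8

-6.8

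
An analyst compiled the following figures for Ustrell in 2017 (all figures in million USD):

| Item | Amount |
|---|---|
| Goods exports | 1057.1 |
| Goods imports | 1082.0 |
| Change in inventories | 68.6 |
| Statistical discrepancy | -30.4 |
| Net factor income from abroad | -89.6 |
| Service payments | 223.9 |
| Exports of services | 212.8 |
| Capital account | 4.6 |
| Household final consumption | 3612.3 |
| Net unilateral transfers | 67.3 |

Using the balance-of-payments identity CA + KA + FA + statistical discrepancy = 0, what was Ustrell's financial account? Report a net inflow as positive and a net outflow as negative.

Goods balance = 1057.1 - 1082.0 = -24.9
Services balance = 212.8 - 223.9 = -11.1
Trade balance (goods + services) = -24.9 + (-11.1) = -36.0
Net primary income = -89.6
Net secondary income = 67.3
Current account = -36.0 + (-89.6) + 67.3 = -58.3
Financial account = -(-58.3 + 4.6 + (-30.4)) = 84.1

84.1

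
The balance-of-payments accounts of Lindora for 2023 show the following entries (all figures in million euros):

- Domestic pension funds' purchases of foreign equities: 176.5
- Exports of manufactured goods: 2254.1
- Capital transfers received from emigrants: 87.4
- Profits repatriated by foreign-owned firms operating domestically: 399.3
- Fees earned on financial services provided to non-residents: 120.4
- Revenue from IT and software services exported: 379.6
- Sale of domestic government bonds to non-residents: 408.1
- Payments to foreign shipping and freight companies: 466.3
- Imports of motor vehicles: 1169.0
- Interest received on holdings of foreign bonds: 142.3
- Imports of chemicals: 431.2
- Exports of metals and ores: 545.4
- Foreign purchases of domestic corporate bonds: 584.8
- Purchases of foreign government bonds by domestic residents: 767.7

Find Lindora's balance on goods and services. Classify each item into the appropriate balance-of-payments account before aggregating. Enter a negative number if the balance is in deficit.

Goods: 2254.1 + 545.4 - 1169.0 - 431.2 = 1199.3
Services: 120.4 + 379.6 - 466.3 = 33.7
Trade balance = 1199.3 + 33.7 = 1233.0
(Excluded from the trade balance — financial account: domestic pension funds' purchases of foreign equities 176.5, sale of domestic government bonds to non-residents 408.1, foreign purchases of domestic corporate bonds 584.8, purchases of foreign government bonds by domestic residents 767.7; capital account: capital transfers received from emigrants 87.4; primary income: profits repatriated by foreign-owned firms operating domestically 399.3, interest received on holdings of foreign bonds 142.3.)

1233.0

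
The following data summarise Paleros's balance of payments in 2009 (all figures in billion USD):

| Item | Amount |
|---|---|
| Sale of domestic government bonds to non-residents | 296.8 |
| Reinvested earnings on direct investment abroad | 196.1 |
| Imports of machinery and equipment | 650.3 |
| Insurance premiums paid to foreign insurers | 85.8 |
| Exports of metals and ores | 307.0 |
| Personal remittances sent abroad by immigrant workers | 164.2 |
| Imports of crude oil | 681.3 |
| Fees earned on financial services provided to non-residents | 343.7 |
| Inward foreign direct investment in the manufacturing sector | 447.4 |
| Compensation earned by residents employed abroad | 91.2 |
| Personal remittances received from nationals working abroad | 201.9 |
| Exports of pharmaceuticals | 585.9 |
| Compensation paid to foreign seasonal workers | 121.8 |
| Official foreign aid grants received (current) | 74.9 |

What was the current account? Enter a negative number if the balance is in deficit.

Goods: -681.3 + 307.0 + 585.9 - 650.3 = -438.7
Services: 343.7 - 85.8 = 257.9
Primary income: -121.8 + 91.2 + 196.1 = 165.5
Secondary income: 201.9 - 164.2 + 74.9 = 112.6
Current account = (-438.7) + 257.9 + 165.5 + 112.6 = 97.3
(Excluded from the current account — financial account: sale of domestic government bonds to non-residents 296.8, inward foreign direct investment in the manufacturing sector 447.4.)

97.3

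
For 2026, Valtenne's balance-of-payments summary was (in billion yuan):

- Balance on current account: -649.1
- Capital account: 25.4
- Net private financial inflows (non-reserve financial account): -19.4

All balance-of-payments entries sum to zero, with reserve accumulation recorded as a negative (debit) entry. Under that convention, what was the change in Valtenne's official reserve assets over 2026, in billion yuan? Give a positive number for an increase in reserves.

Official reserve transactions balance = -((-649.1) + 25.4 + (-19.4)) = 643.1
An accumulation of reserves is recorded as a debit (negative entry), so the change in the stock of reserves is the negative of that balance.
Change in official reserves = -(643.1) = -643.1

-643.1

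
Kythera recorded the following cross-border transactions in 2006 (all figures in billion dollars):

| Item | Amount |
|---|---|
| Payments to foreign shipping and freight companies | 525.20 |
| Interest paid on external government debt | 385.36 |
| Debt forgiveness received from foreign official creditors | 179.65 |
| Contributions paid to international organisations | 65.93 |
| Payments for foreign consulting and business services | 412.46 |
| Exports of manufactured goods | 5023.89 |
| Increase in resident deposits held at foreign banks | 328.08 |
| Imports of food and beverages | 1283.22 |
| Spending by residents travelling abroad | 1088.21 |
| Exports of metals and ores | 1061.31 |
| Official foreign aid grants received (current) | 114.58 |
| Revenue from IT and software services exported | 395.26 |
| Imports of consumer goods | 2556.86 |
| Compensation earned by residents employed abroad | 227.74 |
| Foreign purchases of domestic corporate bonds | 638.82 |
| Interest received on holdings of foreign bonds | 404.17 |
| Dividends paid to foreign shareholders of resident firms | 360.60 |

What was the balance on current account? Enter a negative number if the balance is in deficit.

549.11

Goods: -1283.22 + 5023.89 - 2556.86 + 1061.31 = 2245.12
Services: -412.46 + 395.26 - 525.20 - 1088.21 = -1630.61
Primary income: -385.36 - 360.60 + 227.74 + 404.17 = -114.05
Secondary income: 114.58 - 65.93 = 48.65
Current account = 2245.12 + (-1630.61) + (-114.05) + 48.65 = 549.11
(Excluded from the current account — capital account: debt forgiveness received from foreign official creditors 179.65; financial account: increase in resident deposits held at foreign banks 328.08, foreign purchases of domestic corporate bonds 638.82.)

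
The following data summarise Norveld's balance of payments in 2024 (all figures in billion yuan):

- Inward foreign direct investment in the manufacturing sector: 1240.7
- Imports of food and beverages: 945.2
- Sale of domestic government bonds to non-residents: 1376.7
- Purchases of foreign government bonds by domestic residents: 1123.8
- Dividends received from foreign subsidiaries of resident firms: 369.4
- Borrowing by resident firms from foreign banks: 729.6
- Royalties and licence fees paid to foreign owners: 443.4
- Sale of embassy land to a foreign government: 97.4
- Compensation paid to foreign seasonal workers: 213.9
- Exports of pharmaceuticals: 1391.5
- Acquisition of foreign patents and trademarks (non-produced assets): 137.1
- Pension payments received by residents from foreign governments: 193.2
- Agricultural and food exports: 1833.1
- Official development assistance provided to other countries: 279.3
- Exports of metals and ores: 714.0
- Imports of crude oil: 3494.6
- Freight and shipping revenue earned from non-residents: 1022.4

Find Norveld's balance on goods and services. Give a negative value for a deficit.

77.8

Goods: 714.0 - 945.2 - 3494.6 + 1391.5 + 1833.1 = -501.2
Services: 1022.4 - 443.4 = 579.0
Trade balance = -501.2 + 579.0 = 77.8
(Excluded from the trade balance — financial account: inward foreign direct investment in the manufacturing sector 1240.7, sale of domestic government bonds to non-residents 1376.7, purchases of foreign government bonds by domestic residents 1123.8, borrowing by resident firms from foreign banks 729.6; primary income: dividends received from foreign subsidiaries of resident firms 369.4, compensation paid to foreign seasonal workers 213.9; capital account: sale of embassy land to a foreign government 97.4, acquisition of foreign patents and trademarks (non-produced assets) 137.1; secondary income: pension payments received by residents from foreign governments 193.2, official development assistance provided to other countries 279.3.)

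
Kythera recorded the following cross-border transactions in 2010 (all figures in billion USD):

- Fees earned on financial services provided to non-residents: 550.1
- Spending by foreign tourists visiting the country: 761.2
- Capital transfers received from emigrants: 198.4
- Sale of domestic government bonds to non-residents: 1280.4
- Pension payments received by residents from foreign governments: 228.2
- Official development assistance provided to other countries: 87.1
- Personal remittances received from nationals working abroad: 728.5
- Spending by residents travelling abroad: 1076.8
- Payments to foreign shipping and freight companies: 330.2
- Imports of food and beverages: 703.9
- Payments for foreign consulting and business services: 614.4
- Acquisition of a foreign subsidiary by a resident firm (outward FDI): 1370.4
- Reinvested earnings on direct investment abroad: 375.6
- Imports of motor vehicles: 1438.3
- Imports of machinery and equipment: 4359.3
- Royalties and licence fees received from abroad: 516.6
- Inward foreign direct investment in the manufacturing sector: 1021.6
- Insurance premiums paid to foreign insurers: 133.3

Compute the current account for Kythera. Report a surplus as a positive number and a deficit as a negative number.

-5583.1

Goods: -1438.3 - 4359.3 - 703.9 = -6501.5
Services: -330.2 + 550.1 - 614.4 - 1076.8 + 516.6 - 133.3 + 761.2 = -326.8
Primary income: 375.6
Secondary income: -87.1 + 728.5 + 228.2 = 869.6
Current account = (-6501.5) + (-326.8) + 375.6 + 869.6 = -5583.1
(Excluded from the current account — capital account: capital transfers received from emigrants 198.4; financial account: sale of domestic government bonds to non-residents 1280.4, acquisition of a foreign subsidiary by a resident firm (outward FDI) 1370.4, inward foreign direct investment in the manufacturing sector 1021.6.)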